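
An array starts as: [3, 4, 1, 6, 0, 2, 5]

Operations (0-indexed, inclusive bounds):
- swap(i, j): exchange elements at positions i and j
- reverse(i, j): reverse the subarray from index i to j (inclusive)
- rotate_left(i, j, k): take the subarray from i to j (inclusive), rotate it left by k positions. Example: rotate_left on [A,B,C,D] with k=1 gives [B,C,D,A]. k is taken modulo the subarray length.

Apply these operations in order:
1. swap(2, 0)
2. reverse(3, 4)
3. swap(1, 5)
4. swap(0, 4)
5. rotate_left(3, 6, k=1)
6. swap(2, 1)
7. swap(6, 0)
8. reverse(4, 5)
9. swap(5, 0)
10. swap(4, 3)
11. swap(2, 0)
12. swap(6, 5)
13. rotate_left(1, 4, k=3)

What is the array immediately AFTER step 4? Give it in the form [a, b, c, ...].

After 1 (swap(2, 0)): [1, 4, 3, 6, 0, 2, 5]
After 2 (reverse(3, 4)): [1, 4, 3, 0, 6, 2, 5]
After 3 (swap(1, 5)): [1, 2, 3, 0, 6, 4, 5]
After 4 (swap(0, 4)): [6, 2, 3, 0, 1, 4, 5]

Answer: [6, 2, 3, 0, 1, 4, 5]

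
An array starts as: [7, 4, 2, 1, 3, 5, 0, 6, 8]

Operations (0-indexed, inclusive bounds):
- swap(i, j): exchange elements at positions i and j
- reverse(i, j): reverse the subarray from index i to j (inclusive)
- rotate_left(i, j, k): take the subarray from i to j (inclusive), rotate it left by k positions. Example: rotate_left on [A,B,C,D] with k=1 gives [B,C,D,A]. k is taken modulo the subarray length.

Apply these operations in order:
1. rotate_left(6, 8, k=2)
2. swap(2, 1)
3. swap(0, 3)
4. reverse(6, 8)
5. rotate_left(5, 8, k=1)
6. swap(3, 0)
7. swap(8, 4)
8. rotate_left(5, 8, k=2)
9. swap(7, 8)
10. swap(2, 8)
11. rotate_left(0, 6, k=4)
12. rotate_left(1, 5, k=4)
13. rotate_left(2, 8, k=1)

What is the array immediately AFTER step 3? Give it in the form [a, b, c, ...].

Answer: [1, 2, 4, 7, 3, 5, 8, 0, 6]

Derivation:
After 1 (rotate_left(6, 8, k=2)): [7, 4, 2, 1, 3, 5, 8, 0, 6]
After 2 (swap(2, 1)): [7, 2, 4, 1, 3, 5, 8, 0, 6]
After 3 (swap(0, 3)): [1, 2, 4, 7, 3, 5, 8, 0, 6]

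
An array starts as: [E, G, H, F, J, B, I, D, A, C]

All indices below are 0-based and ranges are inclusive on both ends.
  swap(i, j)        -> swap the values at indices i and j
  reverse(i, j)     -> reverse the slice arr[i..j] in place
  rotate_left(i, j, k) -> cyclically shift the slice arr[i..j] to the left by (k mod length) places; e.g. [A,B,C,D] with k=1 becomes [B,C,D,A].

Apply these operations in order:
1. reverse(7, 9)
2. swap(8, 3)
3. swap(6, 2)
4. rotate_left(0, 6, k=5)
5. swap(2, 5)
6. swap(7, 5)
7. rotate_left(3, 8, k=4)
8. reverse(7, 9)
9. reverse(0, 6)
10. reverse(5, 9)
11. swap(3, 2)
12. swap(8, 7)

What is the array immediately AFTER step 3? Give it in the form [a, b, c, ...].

After 1 (reverse(7, 9)): [E, G, H, F, J, B, I, C, A, D]
After 2 (swap(8, 3)): [E, G, H, A, J, B, I, C, F, D]
After 3 (swap(6, 2)): [E, G, I, A, J, B, H, C, F, D]

Answer: [E, G, I, A, J, B, H, C, F, D]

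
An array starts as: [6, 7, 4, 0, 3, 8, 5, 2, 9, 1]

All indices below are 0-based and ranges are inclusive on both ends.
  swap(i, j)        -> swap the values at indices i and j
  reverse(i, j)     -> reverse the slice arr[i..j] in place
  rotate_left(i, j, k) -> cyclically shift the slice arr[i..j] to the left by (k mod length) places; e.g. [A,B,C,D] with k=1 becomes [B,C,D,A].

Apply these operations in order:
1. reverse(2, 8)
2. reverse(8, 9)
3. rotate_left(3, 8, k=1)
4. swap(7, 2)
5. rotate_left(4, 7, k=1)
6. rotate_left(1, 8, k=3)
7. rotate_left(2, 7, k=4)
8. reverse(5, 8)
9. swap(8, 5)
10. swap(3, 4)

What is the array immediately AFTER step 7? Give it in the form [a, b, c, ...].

After 1 (reverse(2, 8)): [6, 7, 9, 2, 5, 8, 3, 0, 4, 1]
After 2 (reverse(8, 9)): [6, 7, 9, 2, 5, 8, 3, 0, 1, 4]
After 3 (rotate_left(3, 8, k=1)): [6, 7, 9, 5, 8, 3, 0, 1, 2, 4]
After 4 (swap(7, 2)): [6, 7, 1, 5, 8, 3, 0, 9, 2, 4]
After 5 (rotate_left(4, 7, k=1)): [6, 7, 1, 5, 3, 0, 9, 8, 2, 4]
After 6 (rotate_left(1, 8, k=3)): [6, 3, 0, 9, 8, 2, 7, 1, 5, 4]
After 7 (rotate_left(2, 7, k=4)): [6, 3, 7, 1, 0, 9, 8, 2, 5, 4]

Answer: [6, 3, 7, 1, 0, 9, 8, 2, 5, 4]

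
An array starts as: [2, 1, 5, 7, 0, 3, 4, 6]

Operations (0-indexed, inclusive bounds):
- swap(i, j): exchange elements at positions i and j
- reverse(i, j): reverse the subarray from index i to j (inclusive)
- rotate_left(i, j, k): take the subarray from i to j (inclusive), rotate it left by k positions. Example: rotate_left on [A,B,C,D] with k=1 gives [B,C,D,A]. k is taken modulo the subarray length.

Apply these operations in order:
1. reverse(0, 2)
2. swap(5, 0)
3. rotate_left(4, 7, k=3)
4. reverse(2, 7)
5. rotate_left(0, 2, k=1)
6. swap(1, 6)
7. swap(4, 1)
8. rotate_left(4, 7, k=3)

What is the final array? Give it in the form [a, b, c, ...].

Answer: [1, 0, 3, 5, 2, 7, 6, 4]

Derivation:
After 1 (reverse(0, 2)): [5, 1, 2, 7, 0, 3, 4, 6]
After 2 (swap(5, 0)): [3, 1, 2, 7, 0, 5, 4, 6]
After 3 (rotate_left(4, 7, k=3)): [3, 1, 2, 7, 6, 0, 5, 4]
After 4 (reverse(2, 7)): [3, 1, 4, 5, 0, 6, 7, 2]
After 5 (rotate_left(0, 2, k=1)): [1, 4, 3, 5, 0, 6, 7, 2]
After 6 (swap(1, 6)): [1, 7, 3, 5, 0, 6, 4, 2]
After 7 (swap(4, 1)): [1, 0, 3, 5, 7, 6, 4, 2]
After 8 (rotate_left(4, 7, k=3)): [1, 0, 3, 5, 2, 7, 6, 4]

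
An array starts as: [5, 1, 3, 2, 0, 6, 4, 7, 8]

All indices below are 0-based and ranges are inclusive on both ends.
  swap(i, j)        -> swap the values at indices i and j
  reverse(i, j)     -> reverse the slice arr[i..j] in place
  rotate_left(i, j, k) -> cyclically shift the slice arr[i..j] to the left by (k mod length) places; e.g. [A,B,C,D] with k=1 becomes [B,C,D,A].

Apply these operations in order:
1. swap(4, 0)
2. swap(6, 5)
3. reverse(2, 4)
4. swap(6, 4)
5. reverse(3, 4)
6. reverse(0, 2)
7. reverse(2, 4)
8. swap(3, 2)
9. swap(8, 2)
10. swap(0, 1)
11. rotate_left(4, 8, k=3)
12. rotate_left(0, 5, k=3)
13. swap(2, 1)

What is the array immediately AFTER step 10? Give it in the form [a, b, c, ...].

Answer: [1, 5, 8, 2, 0, 4, 3, 7, 6]

Derivation:
After 1 (swap(4, 0)): [0, 1, 3, 2, 5, 6, 4, 7, 8]
After 2 (swap(6, 5)): [0, 1, 3, 2, 5, 4, 6, 7, 8]
After 3 (reverse(2, 4)): [0, 1, 5, 2, 3, 4, 6, 7, 8]
After 4 (swap(6, 4)): [0, 1, 5, 2, 6, 4, 3, 7, 8]
After 5 (reverse(3, 4)): [0, 1, 5, 6, 2, 4, 3, 7, 8]
After 6 (reverse(0, 2)): [5, 1, 0, 6, 2, 4, 3, 7, 8]
After 7 (reverse(2, 4)): [5, 1, 2, 6, 0, 4, 3, 7, 8]
After 8 (swap(3, 2)): [5, 1, 6, 2, 0, 4, 3, 7, 8]
After 9 (swap(8, 2)): [5, 1, 8, 2, 0, 4, 3, 7, 6]
After 10 (swap(0, 1)): [1, 5, 8, 2, 0, 4, 3, 7, 6]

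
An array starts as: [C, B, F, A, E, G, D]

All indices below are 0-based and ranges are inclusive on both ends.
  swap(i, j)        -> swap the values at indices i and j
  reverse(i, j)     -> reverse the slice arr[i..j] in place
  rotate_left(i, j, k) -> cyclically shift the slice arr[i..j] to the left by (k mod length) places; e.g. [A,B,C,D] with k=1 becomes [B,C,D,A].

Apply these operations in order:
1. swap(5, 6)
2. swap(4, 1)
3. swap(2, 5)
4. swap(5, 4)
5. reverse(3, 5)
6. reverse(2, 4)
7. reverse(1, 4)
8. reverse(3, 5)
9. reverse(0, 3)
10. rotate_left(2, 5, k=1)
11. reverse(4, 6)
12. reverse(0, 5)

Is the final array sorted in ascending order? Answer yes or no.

After 1 (swap(5, 6)): [C, B, F, A, E, D, G]
After 2 (swap(4, 1)): [C, E, F, A, B, D, G]
After 3 (swap(2, 5)): [C, E, D, A, B, F, G]
After 4 (swap(5, 4)): [C, E, D, A, F, B, G]
After 5 (reverse(3, 5)): [C, E, D, B, F, A, G]
After 6 (reverse(2, 4)): [C, E, F, B, D, A, G]
After 7 (reverse(1, 4)): [C, D, B, F, E, A, G]
After 8 (reverse(3, 5)): [C, D, B, A, E, F, G]
After 9 (reverse(0, 3)): [A, B, D, C, E, F, G]
After 10 (rotate_left(2, 5, k=1)): [A, B, C, E, F, D, G]
After 11 (reverse(4, 6)): [A, B, C, E, G, D, F]
After 12 (reverse(0, 5)): [D, G, E, C, B, A, F]

Answer: no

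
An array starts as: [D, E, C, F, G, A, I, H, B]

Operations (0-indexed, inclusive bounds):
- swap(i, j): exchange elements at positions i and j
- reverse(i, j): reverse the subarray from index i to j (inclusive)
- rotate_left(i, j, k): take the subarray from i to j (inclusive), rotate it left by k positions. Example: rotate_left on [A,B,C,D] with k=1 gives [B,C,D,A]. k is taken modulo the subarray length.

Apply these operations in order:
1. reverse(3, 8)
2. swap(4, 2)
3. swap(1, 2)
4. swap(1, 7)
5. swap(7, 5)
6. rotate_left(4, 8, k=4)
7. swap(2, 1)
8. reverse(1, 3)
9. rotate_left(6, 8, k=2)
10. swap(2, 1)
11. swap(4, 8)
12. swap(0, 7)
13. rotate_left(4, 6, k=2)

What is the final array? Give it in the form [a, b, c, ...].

After 1 (reverse(3, 8)): [D, E, C, B, H, I, A, G, F]
After 2 (swap(4, 2)): [D, E, H, B, C, I, A, G, F]
After 3 (swap(1, 2)): [D, H, E, B, C, I, A, G, F]
After 4 (swap(1, 7)): [D, G, E, B, C, I, A, H, F]
After 5 (swap(7, 5)): [D, G, E, B, C, H, A, I, F]
After 6 (rotate_left(4, 8, k=4)): [D, G, E, B, F, C, H, A, I]
After 7 (swap(2, 1)): [D, E, G, B, F, C, H, A, I]
After 8 (reverse(1, 3)): [D, B, G, E, F, C, H, A, I]
After 9 (rotate_left(6, 8, k=2)): [D, B, G, E, F, C, I, H, A]
After 10 (swap(2, 1)): [D, G, B, E, F, C, I, H, A]
After 11 (swap(4, 8)): [D, G, B, E, A, C, I, H, F]
After 12 (swap(0, 7)): [H, G, B, E, A, C, I, D, F]
After 13 (rotate_left(4, 6, k=2)): [H, G, B, E, I, A, C, D, F]

Answer: [H, G, B, E, I, A, C, D, F]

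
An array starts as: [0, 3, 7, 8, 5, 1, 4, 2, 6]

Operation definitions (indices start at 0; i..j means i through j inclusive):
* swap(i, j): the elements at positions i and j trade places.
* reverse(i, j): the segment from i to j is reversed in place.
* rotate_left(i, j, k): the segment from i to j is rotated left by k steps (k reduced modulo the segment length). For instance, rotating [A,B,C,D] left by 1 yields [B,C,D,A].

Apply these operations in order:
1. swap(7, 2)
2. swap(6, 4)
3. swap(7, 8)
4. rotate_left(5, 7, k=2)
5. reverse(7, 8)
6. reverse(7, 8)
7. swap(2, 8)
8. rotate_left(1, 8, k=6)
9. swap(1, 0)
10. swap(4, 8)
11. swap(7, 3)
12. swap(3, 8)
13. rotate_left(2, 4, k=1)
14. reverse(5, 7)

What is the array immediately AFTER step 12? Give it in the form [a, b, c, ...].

After 1 (swap(7, 2)): [0, 3, 2, 8, 5, 1, 4, 7, 6]
After 2 (swap(6, 4)): [0, 3, 2, 8, 4, 1, 5, 7, 6]
After 3 (swap(7, 8)): [0, 3, 2, 8, 4, 1, 5, 6, 7]
After 4 (rotate_left(5, 7, k=2)): [0, 3, 2, 8, 4, 6, 1, 5, 7]
After 5 (reverse(7, 8)): [0, 3, 2, 8, 4, 6, 1, 7, 5]
After 6 (reverse(7, 8)): [0, 3, 2, 8, 4, 6, 1, 5, 7]
After 7 (swap(2, 8)): [0, 3, 7, 8, 4, 6, 1, 5, 2]
After 8 (rotate_left(1, 8, k=6)): [0, 5, 2, 3, 7, 8, 4, 6, 1]
After 9 (swap(1, 0)): [5, 0, 2, 3, 7, 8, 4, 6, 1]
After 10 (swap(4, 8)): [5, 0, 2, 3, 1, 8, 4, 6, 7]
After 11 (swap(7, 3)): [5, 0, 2, 6, 1, 8, 4, 3, 7]
After 12 (swap(3, 8)): [5, 0, 2, 7, 1, 8, 4, 3, 6]

Answer: [5, 0, 2, 7, 1, 8, 4, 3, 6]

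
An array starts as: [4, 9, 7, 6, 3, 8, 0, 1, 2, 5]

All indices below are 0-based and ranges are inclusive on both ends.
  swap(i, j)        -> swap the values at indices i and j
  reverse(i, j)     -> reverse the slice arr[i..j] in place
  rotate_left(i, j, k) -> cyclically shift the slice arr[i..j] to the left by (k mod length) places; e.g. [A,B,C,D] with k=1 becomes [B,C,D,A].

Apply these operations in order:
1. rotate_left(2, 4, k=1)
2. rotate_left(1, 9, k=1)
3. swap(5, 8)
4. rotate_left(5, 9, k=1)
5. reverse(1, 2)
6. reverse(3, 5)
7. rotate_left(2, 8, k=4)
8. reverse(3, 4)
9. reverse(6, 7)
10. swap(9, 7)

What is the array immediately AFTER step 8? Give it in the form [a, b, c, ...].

Answer: [4, 3, 2, 9, 0, 6, 1, 8, 7, 5]

Derivation:
After 1 (rotate_left(2, 4, k=1)): [4, 9, 6, 3, 7, 8, 0, 1, 2, 5]
After 2 (rotate_left(1, 9, k=1)): [4, 6, 3, 7, 8, 0, 1, 2, 5, 9]
After 3 (swap(5, 8)): [4, 6, 3, 7, 8, 5, 1, 2, 0, 9]
After 4 (rotate_left(5, 9, k=1)): [4, 6, 3, 7, 8, 1, 2, 0, 9, 5]
After 5 (reverse(1, 2)): [4, 3, 6, 7, 8, 1, 2, 0, 9, 5]
After 6 (reverse(3, 5)): [4, 3, 6, 1, 8, 7, 2, 0, 9, 5]
After 7 (rotate_left(2, 8, k=4)): [4, 3, 2, 0, 9, 6, 1, 8, 7, 5]
After 8 (reverse(3, 4)): [4, 3, 2, 9, 0, 6, 1, 8, 7, 5]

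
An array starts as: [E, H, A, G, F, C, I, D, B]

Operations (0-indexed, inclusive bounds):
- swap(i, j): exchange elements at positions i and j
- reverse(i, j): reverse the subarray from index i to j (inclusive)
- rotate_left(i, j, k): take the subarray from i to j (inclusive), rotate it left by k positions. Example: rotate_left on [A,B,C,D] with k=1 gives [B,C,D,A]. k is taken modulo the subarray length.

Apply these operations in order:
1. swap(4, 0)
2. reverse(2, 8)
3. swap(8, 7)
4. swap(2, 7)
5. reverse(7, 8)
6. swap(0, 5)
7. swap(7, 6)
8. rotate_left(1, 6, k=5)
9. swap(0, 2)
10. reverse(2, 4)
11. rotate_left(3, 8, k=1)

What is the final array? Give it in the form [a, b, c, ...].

Answer: [H, G, D, C, I, F, E, B, A]

Derivation:
After 1 (swap(4, 0)): [F, H, A, G, E, C, I, D, B]
After 2 (reverse(2, 8)): [F, H, B, D, I, C, E, G, A]
After 3 (swap(8, 7)): [F, H, B, D, I, C, E, A, G]
After 4 (swap(2, 7)): [F, H, A, D, I, C, E, B, G]
After 5 (reverse(7, 8)): [F, H, A, D, I, C, E, G, B]
After 6 (swap(0, 5)): [C, H, A, D, I, F, E, G, B]
After 7 (swap(7, 6)): [C, H, A, D, I, F, G, E, B]
After 8 (rotate_left(1, 6, k=5)): [C, G, H, A, D, I, F, E, B]
After 9 (swap(0, 2)): [H, G, C, A, D, I, F, E, B]
After 10 (reverse(2, 4)): [H, G, D, A, C, I, F, E, B]
After 11 (rotate_left(3, 8, k=1)): [H, G, D, C, I, F, E, B, A]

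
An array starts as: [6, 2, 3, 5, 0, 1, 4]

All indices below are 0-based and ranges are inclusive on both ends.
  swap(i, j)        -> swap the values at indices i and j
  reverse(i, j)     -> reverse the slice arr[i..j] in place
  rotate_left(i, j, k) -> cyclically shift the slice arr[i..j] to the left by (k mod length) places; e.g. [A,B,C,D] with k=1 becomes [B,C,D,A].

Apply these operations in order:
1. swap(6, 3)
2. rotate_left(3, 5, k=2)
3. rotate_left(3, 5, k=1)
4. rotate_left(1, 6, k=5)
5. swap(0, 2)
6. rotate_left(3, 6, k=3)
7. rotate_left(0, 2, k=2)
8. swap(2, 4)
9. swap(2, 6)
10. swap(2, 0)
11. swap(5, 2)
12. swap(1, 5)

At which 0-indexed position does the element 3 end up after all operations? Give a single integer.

Answer: 6

Derivation:
After 1 (swap(6, 3)): [6, 2, 3, 4, 0, 1, 5]
After 2 (rotate_left(3, 5, k=2)): [6, 2, 3, 1, 4, 0, 5]
After 3 (rotate_left(3, 5, k=1)): [6, 2, 3, 4, 0, 1, 5]
After 4 (rotate_left(1, 6, k=5)): [6, 5, 2, 3, 4, 0, 1]
After 5 (swap(0, 2)): [2, 5, 6, 3, 4, 0, 1]
After 6 (rotate_left(3, 6, k=3)): [2, 5, 6, 1, 3, 4, 0]
After 7 (rotate_left(0, 2, k=2)): [6, 2, 5, 1, 3, 4, 0]
After 8 (swap(2, 4)): [6, 2, 3, 1, 5, 4, 0]
After 9 (swap(2, 6)): [6, 2, 0, 1, 5, 4, 3]
After 10 (swap(2, 0)): [0, 2, 6, 1, 5, 4, 3]
After 11 (swap(5, 2)): [0, 2, 4, 1, 5, 6, 3]
After 12 (swap(1, 5)): [0, 6, 4, 1, 5, 2, 3]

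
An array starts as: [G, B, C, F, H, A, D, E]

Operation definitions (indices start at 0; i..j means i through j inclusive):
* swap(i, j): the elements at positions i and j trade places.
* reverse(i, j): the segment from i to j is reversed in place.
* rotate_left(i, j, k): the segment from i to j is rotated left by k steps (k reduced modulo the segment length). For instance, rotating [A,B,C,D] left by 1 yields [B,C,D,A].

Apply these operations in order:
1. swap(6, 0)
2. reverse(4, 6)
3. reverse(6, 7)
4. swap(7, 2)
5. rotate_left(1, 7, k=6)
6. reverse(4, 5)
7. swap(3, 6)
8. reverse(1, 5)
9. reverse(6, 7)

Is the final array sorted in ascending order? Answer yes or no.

After 1 (swap(6, 0)): [D, B, C, F, H, A, G, E]
After 2 (reverse(4, 6)): [D, B, C, F, G, A, H, E]
After 3 (reverse(6, 7)): [D, B, C, F, G, A, E, H]
After 4 (swap(7, 2)): [D, B, H, F, G, A, E, C]
After 5 (rotate_left(1, 7, k=6)): [D, C, B, H, F, G, A, E]
After 6 (reverse(4, 5)): [D, C, B, H, G, F, A, E]
After 7 (swap(3, 6)): [D, C, B, A, G, F, H, E]
After 8 (reverse(1, 5)): [D, F, G, A, B, C, H, E]
After 9 (reverse(6, 7)): [D, F, G, A, B, C, E, H]

Answer: no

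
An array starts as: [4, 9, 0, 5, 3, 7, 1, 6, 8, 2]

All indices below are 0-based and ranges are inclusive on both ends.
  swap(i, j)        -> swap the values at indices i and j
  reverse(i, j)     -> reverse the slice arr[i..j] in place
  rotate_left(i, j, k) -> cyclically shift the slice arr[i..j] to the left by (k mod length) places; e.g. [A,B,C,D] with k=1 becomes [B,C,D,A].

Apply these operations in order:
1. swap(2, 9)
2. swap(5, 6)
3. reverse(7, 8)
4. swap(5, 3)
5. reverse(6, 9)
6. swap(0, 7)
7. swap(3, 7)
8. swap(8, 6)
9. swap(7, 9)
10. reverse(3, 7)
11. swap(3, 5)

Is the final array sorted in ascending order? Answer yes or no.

Answer: no

Derivation:
After 1 (swap(2, 9)): [4, 9, 2, 5, 3, 7, 1, 6, 8, 0]
After 2 (swap(5, 6)): [4, 9, 2, 5, 3, 1, 7, 6, 8, 0]
After 3 (reverse(7, 8)): [4, 9, 2, 5, 3, 1, 7, 8, 6, 0]
After 4 (swap(5, 3)): [4, 9, 2, 1, 3, 5, 7, 8, 6, 0]
After 5 (reverse(6, 9)): [4, 9, 2, 1, 3, 5, 0, 6, 8, 7]
After 6 (swap(0, 7)): [6, 9, 2, 1, 3, 5, 0, 4, 8, 7]
After 7 (swap(3, 7)): [6, 9, 2, 4, 3, 5, 0, 1, 8, 7]
After 8 (swap(8, 6)): [6, 9, 2, 4, 3, 5, 8, 1, 0, 7]
After 9 (swap(7, 9)): [6, 9, 2, 4, 3, 5, 8, 7, 0, 1]
After 10 (reverse(3, 7)): [6, 9, 2, 7, 8, 5, 3, 4, 0, 1]
After 11 (swap(3, 5)): [6, 9, 2, 5, 8, 7, 3, 4, 0, 1]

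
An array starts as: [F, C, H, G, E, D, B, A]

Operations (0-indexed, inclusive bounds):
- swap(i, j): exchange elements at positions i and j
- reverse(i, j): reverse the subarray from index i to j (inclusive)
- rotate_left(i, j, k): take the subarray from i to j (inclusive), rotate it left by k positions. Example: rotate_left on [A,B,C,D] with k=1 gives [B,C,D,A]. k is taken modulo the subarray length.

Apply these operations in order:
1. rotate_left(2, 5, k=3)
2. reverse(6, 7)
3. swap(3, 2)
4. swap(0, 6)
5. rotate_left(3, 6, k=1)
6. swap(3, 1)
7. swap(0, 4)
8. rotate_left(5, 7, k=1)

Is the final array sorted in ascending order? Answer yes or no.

After 1 (rotate_left(2, 5, k=3)): [F, C, D, H, G, E, B, A]
After 2 (reverse(6, 7)): [F, C, D, H, G, E, A, B]
After 3 (swap(3, 2)): [F, C, H, D, G, E, A, B]
After 4 (swap(0, 6)): [A, C, H, D, G, E, F, B]
After 5 (rotate_left(3, 6, k=1)): [A, C, H, G, E, F, D, B]
After 6 (swap(3, 1)): [A, G, H, C, E, F, D, B]
After 7 (swap(0, 4)): [E, G, H, C, A, F, D, B]
After 8 (rotate_left(5, 7, k=1)): [E, G, H, C, A, D, B, F]

Answer: no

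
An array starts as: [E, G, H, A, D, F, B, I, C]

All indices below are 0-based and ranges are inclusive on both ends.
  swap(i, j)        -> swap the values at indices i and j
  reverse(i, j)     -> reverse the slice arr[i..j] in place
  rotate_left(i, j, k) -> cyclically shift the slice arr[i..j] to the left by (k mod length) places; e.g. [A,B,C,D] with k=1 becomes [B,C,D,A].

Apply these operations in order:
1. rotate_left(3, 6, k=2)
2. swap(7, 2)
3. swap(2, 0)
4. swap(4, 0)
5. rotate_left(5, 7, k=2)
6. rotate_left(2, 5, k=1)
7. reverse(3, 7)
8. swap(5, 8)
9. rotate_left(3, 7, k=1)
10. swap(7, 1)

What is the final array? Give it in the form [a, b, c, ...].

After 1 (rotate_left(3, 6, k=2)): [E, G, H, F, B, A, D, I, C]
After 2 (swap(7, 2)): [E, G, I, F, B, A, D, H, C]
After 3 (swap(2, 0)): [I, G, E, F, B, A, D, H, C]
After 4 (swap(4, 0)): [B, G, E, F, I, A, D, H, C]
After 5 (rotate_left(5, 7, k=2)): [B, G, E, F, I, H, A, D, C]
After 6 (rotate_left(2, 5, k=1)): [B, G, F, I, H, E, A, D, C]
After 7 (reverse(3, 7)): [B, G, F, D, A, E, H, I, C]
After 8 (swap(5, 8)): [B, G, F, D, A, C, H, I, E]
After 9 (rotate_left(3, 7, k=1)): [B, G, F, A, C, H, I, D, E]
After 10 (swap(7, 1)): [B, D, F, A, C, H, I, G, E]

Answer: [B, D, F, A, C, H, I, G, E]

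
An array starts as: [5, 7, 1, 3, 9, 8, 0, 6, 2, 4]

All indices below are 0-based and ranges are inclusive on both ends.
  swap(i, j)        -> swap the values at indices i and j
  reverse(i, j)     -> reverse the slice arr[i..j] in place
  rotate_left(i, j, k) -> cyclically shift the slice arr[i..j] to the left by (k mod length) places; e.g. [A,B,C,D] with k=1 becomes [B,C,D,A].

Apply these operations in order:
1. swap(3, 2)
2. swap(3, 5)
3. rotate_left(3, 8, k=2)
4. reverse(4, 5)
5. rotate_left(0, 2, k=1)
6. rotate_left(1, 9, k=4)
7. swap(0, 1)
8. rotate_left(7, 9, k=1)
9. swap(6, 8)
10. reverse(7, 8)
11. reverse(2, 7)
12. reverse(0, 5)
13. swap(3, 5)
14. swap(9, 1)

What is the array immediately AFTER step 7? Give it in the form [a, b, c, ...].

Answer: [0, 7, 2, 8, 9, 4, 3, 5, 1, 6]

Derivation:
After 1 (swap(3, 2)): [5, 7, 3, 1, 9, 8, 0, 6, 2, 4]
After 2 (swap(3, 5)): [5, 7, 3, 8, 9, 1, 0, 6, 2, 4]
After 3 (rotate_left(3, 8, k=2)): [5, 7, 3, 1, 0, 6, 2, 8, 9, 4]
After 4 (reverse(4, 5)): [5, 7, 3, 1, 6, 0, 2, 8, 9, 4]
After 5 (rotate_left(0, 2, k=1)): [7, 3, 5, 1, 6, 0, 2, 8, 9, 4]
After 6 (rotate_left(1, 9, k=4)): [7, 0, 2, 8, 9, 4, 3, 5, 1, 6]
After 7 (swap(0, 1)): [0, 7, 2, 8, 9, 4, 3, 5, 1, 6]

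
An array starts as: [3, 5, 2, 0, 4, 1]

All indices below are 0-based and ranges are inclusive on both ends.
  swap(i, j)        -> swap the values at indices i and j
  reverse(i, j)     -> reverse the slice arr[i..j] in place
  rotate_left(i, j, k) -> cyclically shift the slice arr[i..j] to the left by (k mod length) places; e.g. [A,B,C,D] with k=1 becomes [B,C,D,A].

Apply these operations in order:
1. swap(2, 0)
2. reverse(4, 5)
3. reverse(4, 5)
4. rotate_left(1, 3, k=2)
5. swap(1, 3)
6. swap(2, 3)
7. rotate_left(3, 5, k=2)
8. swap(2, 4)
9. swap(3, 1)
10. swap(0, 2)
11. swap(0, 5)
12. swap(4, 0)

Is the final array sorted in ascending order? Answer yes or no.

Answer: yes

Derivation:
After 1 (swap(2, 0)): [2, 5, 3, 0, 4, 1]
After 2 (reverse(4, 5)): [2, 5, 3, 0, 1, 4]
After 3 (reverse(4, 5)): [2, 5, 3, 0, 4, 1]
After 4 (rotate_left(1, 3, k=2)): [2, 0, 5, 3, 4, 1]
After 5 (swap(1, 3)): [2, 3, 5, 0, 4, 1]
After 6 (swap(2, 3)): [2, 3, 0, 5, 4, 1]
After 7 (rotate_left(3, 5, k=2)): [2, 3, 0, 1, 5, 4]
After 8 (swap(2, 4)): [2, 3, 5, 1, 0, 4]
After 9 (swap(3, 1)): [2, 1, 5, 3, 0, 4]
After 10 (swap(0, 2)): [5, 1, 2, 3, 0, 4]
After 11 (swap(0, 5)): [4, 1, 2, 3, 0, 5]
After 12 (swap(4, 0)): [0, 1, 2, 3, 4, 5]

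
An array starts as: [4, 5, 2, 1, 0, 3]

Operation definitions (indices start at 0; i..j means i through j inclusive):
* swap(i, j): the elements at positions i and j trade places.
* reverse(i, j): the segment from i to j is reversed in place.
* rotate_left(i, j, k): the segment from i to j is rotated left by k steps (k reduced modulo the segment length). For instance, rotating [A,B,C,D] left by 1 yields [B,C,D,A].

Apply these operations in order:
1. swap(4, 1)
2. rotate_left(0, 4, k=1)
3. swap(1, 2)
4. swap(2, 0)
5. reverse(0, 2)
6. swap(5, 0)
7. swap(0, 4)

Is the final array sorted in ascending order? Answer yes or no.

Answer: no

Derivation:
After 1 (swap(4, 1)): [4, 0, 2, 1, 5, 3]
After 2 (rotate_left(0, 4, k=1)): [0, 2, 1, 5, 4, 3]
After 3 (swap(1, 2)): [0, 1, 2, 5, 4, 3]
After 4 (swap(2, 0)): [2, 1, 0, 5, 4, 3]
After 5 (reverse(0, 2)): [0, 1, 2, 5, 4, 3]
After 6 (swap(5, 0)): [3, 1, 2, 5, 4, 0]
After 7 (swap(0, 4)): [4, 1, 2, 5, 3, 0]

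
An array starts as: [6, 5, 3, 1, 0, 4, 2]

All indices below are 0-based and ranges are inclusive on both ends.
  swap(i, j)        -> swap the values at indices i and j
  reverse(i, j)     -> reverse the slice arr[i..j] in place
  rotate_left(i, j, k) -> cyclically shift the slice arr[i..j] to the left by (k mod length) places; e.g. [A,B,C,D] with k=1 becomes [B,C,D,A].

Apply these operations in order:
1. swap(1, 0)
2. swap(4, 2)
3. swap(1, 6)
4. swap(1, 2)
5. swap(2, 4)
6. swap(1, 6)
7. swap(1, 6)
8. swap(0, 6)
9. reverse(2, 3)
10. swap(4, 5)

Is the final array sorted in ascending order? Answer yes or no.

Answer: no

Derivation:
After 1 (swap(1, 0)): [5, 6, 3, 1, 0, 4, 2]
After 2 (swap(4, 2)): [5, 6, 0, 1, 3, 4, 2]
After 3 (swap(1, 6)): [5, 2, 0, 1, 3, 4, 6]
After 4 (swap(1, 2)): [5, 0, 2, 1, 3, 4, 6]
After 5 (swap(2, 4)): [5, 0, 3, 1, 2, 4, 6]
After 6 (swap(1, 6)): [5, 6, 3, 1, 2, 4, 0]
After 7 (swap(1, 6)): [5, 0, 3, 1, 2, 4, 6]
After 8 (swap(0, 6)): [6, 0, 3, 1, 2, 4, 5]
After 9 (reverse(2, 3)): [6, 0, 1, 3, 2, 4, 5]
After 10 (swap(4, 5)): [6, 0, 1, 3, 4, 2, 5]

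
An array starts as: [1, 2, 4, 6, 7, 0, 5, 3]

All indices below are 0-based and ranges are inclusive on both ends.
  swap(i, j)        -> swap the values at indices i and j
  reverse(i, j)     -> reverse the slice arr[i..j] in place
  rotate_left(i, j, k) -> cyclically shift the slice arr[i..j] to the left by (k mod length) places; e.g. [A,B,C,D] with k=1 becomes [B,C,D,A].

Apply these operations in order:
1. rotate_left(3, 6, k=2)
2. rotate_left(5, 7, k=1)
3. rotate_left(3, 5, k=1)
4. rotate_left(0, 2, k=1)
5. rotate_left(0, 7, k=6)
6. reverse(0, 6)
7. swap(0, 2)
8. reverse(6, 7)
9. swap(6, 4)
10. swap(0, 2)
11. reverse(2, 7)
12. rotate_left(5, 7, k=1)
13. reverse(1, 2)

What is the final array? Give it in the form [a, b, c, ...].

After 1 (rotate_left(3, 6, k=2)): [1, 2, 4, 0, 5, 6, 7, 3]
After 2 (rotate_left(5, 7, k=1)): [1, 2, 4, 0, 5, 7, 3, 6]
After 3 (rotate_left(3, 5, k=1)): [1, 2, 4, 5, 7, 0, 3, 6]
After 4 (rotate_left(0, 2, k=1)): [2, 4, 1, 5, 7, 0, 3, 6]
After 5 (rotate_left(0, 7, k=6)): [3, 6, 2, 4, 1, 5, 7, 0]
After 6 (reverse(0, 6)): [7, 5, 1, 4, 2, 6, 3, 0]
After 7 (swap(0, 2)): [1, 5, 7, 4, 2, 6, 3, 0]
After 8 (reverse(6, 7)): [1, 5, 7, 4, 2, 6, 0, 3]
After 9 (swap(6, 4)): [1, 5, 7, 4, 0, 6, 2, 3]
After 10 (swap(0, 2)): [7, 5, 1, 4, 0, 6, 2, 3]
After 11 (reverse(2, 7)): [7, 5, 3, 2, 6, 0, 4, 1]
After 12 (rotate_left(5, 7, k=1)): [7, 5, 3, 2, 6, 4, 1, 0]
After 13 (reverse(1, 2)): [7, 3, 5, 2, 6, 4, 1, 0]

Answer: [7, 3, 5, 2, 6, 4, 1, 0]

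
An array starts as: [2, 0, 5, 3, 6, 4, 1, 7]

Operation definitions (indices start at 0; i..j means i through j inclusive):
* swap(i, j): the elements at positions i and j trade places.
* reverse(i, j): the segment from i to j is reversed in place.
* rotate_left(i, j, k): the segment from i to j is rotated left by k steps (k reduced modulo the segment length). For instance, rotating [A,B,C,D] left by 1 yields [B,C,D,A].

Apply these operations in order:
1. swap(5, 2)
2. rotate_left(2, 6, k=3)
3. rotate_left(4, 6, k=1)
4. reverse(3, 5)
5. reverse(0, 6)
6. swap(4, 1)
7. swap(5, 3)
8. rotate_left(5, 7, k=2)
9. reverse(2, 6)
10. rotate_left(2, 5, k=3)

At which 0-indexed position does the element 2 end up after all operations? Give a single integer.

Answer: 7

Derivation:
After 1 (swap(5, 2)): [2, 0, 4, 3, 6, 5, 1, 7]
After 2 (rotate_left(2, 6, k=3)): [2, 0, 5, 1, 4, 3, 6, 7]
After 3 (rotate_left(4, 6, k=1)): [2, 0, 5, 1, 3, 6, 4, 7]
After 4 (reverse(3, 5)): [2, 0, 5, 6, 3, 1, 4, 7]
After 5 (reverse(0, 6)): [4, 1, 3, 6, 5, 0, 2, 7]
After 6 (swap(4, 1)): [4, 5, 3, 6, 1, 0, 2, 7]
After 7 (swap(5, 3)): [4, 5, 3, 0, 1, 6, 2, 7]
After 8 (rotate_left(5, 7, k=2)): [4, 5, 3, 0, 1, 7, 6, 2]
After 9 (reverse(2, 6)): [4, 5, 6, 7, 1, 0, 3, 2]
After 10 (rotate_left(2, 5, k=3)): [4, 5, 0, 6, 7, 1, 3, 2]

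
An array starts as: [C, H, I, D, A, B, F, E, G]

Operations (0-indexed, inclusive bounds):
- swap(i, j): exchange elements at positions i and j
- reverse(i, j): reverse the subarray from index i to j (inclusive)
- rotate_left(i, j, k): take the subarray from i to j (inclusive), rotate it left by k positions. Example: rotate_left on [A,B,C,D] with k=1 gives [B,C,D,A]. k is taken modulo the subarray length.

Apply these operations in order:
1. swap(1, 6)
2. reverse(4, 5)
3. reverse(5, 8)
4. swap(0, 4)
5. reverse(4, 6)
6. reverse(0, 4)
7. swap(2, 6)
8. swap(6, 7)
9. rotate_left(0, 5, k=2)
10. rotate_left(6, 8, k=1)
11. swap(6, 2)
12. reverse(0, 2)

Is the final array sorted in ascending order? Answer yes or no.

Answer: no

Derivation:
After 1 (swap(1, 6)): [C, F, I, D, A, B, H, E, G]
After 2 (reverse(4, 5)): [C, F, I, D, B, A, H, E, G]
After 3 (reverse(5, 8)): [C, F, I, D, B, G, E, H, A]
After 4 (swap(0, 4)): [B, F, I, D, C, G, E, H, A]
After 5 (reverse(4, 6)): [B, F, I, D, E, G, C, H, A]
After 6 (reverse(0, 4)): [E, D, I, F, B, G, C, H, A]
After 7 (swap(2, 6)): [E, D, C, F, B, G, I, H, A]
After 8 (swap(6, 7)): [E, D, C, F, B, G, H, I, A]
After 9 (rotate_left(0, 5, k=2)): [C, F, B, G, E, D, H, I, A]
After 10 (rotate_left(6, 8, k=1)): [C, F, B, G, E, D, I, A, H]
After 11 (swap(6, 2)): [C, F, I, G, E, D, B, A, H]
After 12 (reverse(0, 2)): [I, F, C, G, E, D, B, A, H]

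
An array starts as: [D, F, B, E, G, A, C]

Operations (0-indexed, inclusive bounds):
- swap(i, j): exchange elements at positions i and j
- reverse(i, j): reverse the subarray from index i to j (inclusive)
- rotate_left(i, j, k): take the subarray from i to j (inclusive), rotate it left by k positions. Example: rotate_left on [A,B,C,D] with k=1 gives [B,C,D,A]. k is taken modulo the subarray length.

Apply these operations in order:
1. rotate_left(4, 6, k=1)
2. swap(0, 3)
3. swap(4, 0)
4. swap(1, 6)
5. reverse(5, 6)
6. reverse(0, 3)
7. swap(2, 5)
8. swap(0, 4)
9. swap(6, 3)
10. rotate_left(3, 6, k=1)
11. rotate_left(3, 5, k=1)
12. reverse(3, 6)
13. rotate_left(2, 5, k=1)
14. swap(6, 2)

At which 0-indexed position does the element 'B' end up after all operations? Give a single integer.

After 1 (rotate_left(4, 6, k=1)): [D, F, B, E, A, C, G]
After 2 (swap(0, 3)): [E, F, B, D, A, C, G]
After 3 (swap(4, 0)): [A, F, B, D, E, C, G]
After 4 (swap(1, 6)): [A, G, B, D, E, C, F]
After 5 (reverse(5, 6)): [A, G, B, D, E, F, C]
After 6 (reverse(0, 3)): [D, B, G, A, E, F, C]
After 7 (swap(2, 5)): [D, B, F, A, E, G, C]
After 8 (swap(0, 4)): [E, B, F, A, D, G, C]
After 9 (swap(6, 3)): [E, B, F, C, D, G, A]
After 10 (rotate_left(3, 6, k=1)): [E, B, F, D, G, A, C]
After 11 (rotate_left(3, 5, k=1)): [E, B, F, G, A, D, C]
After 12 (reverse(3, 6)): [E, B, F, C, D, A, G]
After 13 (rotate_left(2, 5, k=1)): [E, B, C, D, A, F, G]
After 14 (swap(6, 2)): [E, B, G, D, A, F, C]

Answer: 1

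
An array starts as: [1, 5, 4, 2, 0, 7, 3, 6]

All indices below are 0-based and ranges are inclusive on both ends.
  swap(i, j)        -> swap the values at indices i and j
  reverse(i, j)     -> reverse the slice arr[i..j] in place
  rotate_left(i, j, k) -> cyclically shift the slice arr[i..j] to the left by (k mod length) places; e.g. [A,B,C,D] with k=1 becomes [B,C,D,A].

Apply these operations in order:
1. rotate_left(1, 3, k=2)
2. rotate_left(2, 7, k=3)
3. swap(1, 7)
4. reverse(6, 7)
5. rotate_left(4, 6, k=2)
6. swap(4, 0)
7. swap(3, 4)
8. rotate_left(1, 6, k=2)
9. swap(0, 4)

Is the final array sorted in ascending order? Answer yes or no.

After 1 (rotate_left(1, 3, k=2)): [1, 2, 5, 4, 0, 7, 3, 6]
After 2 (rotate_left(2, 7, k=3)): [1, 2, 7, 3, 6, 5, 4, 0]
After 3 (swap(1, 7)): [1, 0, 7, 3, 6, 5, 4, 2]
After 4 (reverse(6, 7)): [1, 0, 7, 3, 6, 5, 2, 4]
After 5 (rotate_left(4, 6, k=2)): [1, 0, 7, 3, 2, 6, 5, 4]
After 6 (swap(4, 0)): [2, 0, 7, 3, 1, 6, 5, 4]
After 7 (swap(3, 4)): [2, 0, 7, 1, 3, 6, 5, 4]
After 8 (rotate_left(1, 6, k=2)): [2, 1, 3, 6, 5, 0, 7, 4]
After 9 (swap(0, 4)): [5, 1, 3, 6, 2, 0, 7, 4]

Answer: no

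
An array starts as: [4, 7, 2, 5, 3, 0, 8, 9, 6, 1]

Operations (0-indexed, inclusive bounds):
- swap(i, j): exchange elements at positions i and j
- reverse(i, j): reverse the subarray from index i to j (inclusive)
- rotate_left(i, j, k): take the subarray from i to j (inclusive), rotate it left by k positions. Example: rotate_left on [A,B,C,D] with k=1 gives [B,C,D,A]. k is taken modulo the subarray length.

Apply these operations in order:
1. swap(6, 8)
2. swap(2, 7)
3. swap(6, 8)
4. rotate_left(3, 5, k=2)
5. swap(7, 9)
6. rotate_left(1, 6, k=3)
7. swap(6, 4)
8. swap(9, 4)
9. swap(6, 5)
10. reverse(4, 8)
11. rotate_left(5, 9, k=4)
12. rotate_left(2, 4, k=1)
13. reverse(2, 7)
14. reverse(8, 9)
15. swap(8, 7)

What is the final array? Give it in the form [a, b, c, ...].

Answer: [4, 5, 9, 1, 0, 3, 6, 2, 8, 7]

Derivation:
After 1 (swap(6, 8)): [4, 7, 2, 5, 3, 0, 6, 9, 8, 1]
After 2 (swap(2, 7)): [4, 7, 9, 5, 3, 0, 6, 2, 8, 1]
After 3 (swap(6, 8)): [4, 7, 9, 5, 3, 0, 8, 2, 6, 1]
After 4 (rotate_left(3, 5, k=2)): [4, 7, 9, 0, 5, 3, 8, 2, 6, 1]
After 5 (swap(7, 9)): [4, 7, 9, 0, 5, 3, 8, 1, 6, 2]
After 6 (rotate_left(1, 6, k=3)): [4, 5, 3, 8, 7, 9, 0, 1, 6, 2]
After 7 (swap(6, 4)): [4, 5, 3, 8, 0, 9, 7, 1, 6, 2]
After 8 (swap(9, 4)): [4, 5, 3, 8, 2, 9, 7, 1, 6, 0]
After 9 (swap(6, 5)): [4, 5, 3, 8, 2, 7, 9, 1, 6, 0]
After 10 (reverse(4, 8)): [4, 5, 3, 8, 6, 1, 9, 7, 2, 0]
After 11 (rotate_left(5, 9, k=4)): [4, 5, 3, 8, 6, 0, 1, 9, 7, 2]
After 12 (rotate_left(2, 4, k=1)): [4, 5, 8, 6, 3, 0, 1, 9, 7, 2]
After 13 (reverse(2, 7)): [4, 5, 9, 1, 0, 3, 6, 8, 7, 2]
After 14 (reverse(8, 9)): [4, 5, 9, 1, 0, 3, 6, 8, 2, 7]
After 15 (swap(8, 7)): [4, 5, 9, 1, 0, 3, 6, 2, 8, 7]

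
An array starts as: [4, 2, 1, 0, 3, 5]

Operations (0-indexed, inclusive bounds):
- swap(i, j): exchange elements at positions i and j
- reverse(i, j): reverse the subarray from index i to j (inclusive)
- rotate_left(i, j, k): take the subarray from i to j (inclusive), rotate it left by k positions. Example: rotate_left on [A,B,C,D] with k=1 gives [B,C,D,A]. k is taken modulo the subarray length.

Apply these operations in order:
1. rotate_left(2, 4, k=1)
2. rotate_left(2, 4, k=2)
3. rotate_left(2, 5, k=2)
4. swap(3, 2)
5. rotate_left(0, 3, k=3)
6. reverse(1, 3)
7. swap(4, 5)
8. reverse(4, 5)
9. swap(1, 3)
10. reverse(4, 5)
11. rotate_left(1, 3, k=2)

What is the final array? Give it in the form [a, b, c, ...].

After 1 (rotate_left(2, 4, k=1)): [4, 2, 0, 3, 1, 5]
After 2 (rotate_left(2, 4, k=2)): [4, 2, 1, 0, 3, 5]
After 3 (rotate_left(2, 5, k=2)): [4, 2, 3, 5, 1, 0]
After 4 (swap(3, 2)): [4, 2, 5, 3, 1, 0]
After 5 (rotate_left(0, 3, k=3)): [3, 4, 2, 5, 1, 0]
After 6 (reverse(1, 3)): [3, 5, 2, 4, 1, 0]
After 7 (swap(4, 5)): [3, 5, 2, 4, 0, 1]
After 8 (reverse(4, 5)): [3, 5, 2, 4, 1, 0]
After 9 (swap(1, 3)): [3, 4, 2, 5, 1, 0]
After 10 (reverse(4, 5)): [3, 4, 2, 5, 0, 1]
After 11 (rotate_left(1, 3, k=2)): [3, 5, 4, 2, 0, 1]

Answer: [3, 5, 4, 2, 0, 1]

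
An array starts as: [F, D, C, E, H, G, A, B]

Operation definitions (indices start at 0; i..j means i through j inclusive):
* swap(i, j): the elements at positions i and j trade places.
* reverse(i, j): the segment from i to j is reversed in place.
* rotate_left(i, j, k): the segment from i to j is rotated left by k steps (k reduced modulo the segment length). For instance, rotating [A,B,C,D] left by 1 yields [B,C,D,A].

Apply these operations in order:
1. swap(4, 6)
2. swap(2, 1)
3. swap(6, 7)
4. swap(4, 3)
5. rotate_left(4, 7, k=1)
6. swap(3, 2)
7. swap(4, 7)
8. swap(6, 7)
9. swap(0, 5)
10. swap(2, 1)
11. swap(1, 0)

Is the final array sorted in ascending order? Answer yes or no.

After 1 (swap(4, 6)): [F, D, C, E, A, G, H, B]
After 2 (swap(2, 1)): [F, C, D, E, A, G, H, B]
After 3 (swap(6, 7)): [F, C, D, E, A, G, B, H]
After 4 (swap(4, 3)): [F, C, D, A, E, G, B, H]
After 5 (rotate_left(4, 7, k=1)): [F, C, D, A, G, B, H, E]
After 6 (swap(3, 2)): [F, C, A, D, G, B, H, E]
After 7 (swap(4, 7)): [F, C, A, D, E, B, H, G]
After 8 (swap(6, 7)): [F, C, A, D, E, B, G, H]
After 9 (swap(0, 5)): [B, C, A, D, E, F, G, H]
After 10 (swap(2, 1)): [B, A, C, D, E, F, G, H]
After 11 (swap(1, 0)): [A, B, C, D, E, F, G, H]

Answer: yes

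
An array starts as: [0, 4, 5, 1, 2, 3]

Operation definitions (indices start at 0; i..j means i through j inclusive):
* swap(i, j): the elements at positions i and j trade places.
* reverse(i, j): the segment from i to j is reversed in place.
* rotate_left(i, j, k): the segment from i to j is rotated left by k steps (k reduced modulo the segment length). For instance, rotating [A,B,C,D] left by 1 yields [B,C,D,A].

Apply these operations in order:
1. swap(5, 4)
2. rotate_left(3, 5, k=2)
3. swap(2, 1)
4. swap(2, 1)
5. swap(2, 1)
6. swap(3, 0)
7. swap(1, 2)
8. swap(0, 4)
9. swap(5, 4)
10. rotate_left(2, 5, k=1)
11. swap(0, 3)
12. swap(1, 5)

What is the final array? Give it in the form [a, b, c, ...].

After 1 (swap(5, 4)): [0, 4, 5, 1, 3, 2]
After 2 (rotate_left(3, 5, k=2)): [0, 4, 5, 2, 1, 3]
After 3 (swap(2, 1)): [0, 5, 4, 2, 1, 3]
After 4 (swap(2, 1)): [0, 4, 5, 2, 1, 3]
After 5 (swap(2, 1)): [0, 5, 4, 2, 1, 3]
After 6 (swap(3, 0)): [2, 5, 4, 0, 1, 3]
After 7 (swap(1, 2)): [2, 4, 5, 0, 1, 3]
After 8 (swap(0, 4)): [1, 4, 5, 0, 2, 3]
After 9 (swap(5, 4)): [1, 4, 5, 0, 3, 2]
After 10 (rotate_left(2, 5, k=1)): [1, 4, 0, 3, 2, 5]
After 11 (swap(0, 3)): [3, 4, 0, 1, 2, 5]
After 12 (swap(1, 5)): [3, 5, 0, 1, 2, 4]

Answer: [3, 5, 0, 1, 2, 4]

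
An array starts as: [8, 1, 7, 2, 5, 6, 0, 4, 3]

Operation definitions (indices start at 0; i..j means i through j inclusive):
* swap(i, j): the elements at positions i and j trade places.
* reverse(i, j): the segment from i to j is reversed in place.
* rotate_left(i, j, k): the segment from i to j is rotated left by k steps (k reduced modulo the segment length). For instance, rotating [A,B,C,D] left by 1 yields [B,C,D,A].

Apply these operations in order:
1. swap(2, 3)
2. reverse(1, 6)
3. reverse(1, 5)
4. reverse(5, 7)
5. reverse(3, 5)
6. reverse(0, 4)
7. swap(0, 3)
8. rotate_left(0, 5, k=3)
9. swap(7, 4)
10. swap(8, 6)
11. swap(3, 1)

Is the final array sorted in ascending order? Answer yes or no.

Answer: no

Derivation:
After 1 (swap(2, 3)): [8, 1, 2, 7, 5, 6, 0, 4, 3]
After 2 (reverse(1, 6)): [8, 0, 6, 5, 7, 2, 1, 4, 3]
After 3 (reverse(1, 5)): [8, 2, 7, 5, 6, 0, 1, 4, 3]
After 4 (reverse(5, 7)): [8, 2, 7, 5, 6, 4, 1, 0, 3]
After 5 (reverse(3, 5)): [8, 2, 7, 4, 6, 5, 1, 0, 3]
After 6 (reverse(0, 4)): [6, 4, 7, 2, 8, 5, 1, 0, 3]
After 7 (swap(0, 3)): [2, 4, 7, 6, 8, 5, 1, 0, 3]
After 8 (rotate_left(0, 5, k=3)): [6, 8, 5, 2, 4, 7, 1, 0, 3]
After 9 (swap(7, 4)): [6, 8, 5, 2, 0, 7, 1, 4, 3]
After 10 (swap(8, 6)): [6, 8, 5, 2, 0, 7, 3, 4, 1]
After 11 (swap(3, 1)): [6, 2, 5, 8, 0, 7, 3, 4, 1]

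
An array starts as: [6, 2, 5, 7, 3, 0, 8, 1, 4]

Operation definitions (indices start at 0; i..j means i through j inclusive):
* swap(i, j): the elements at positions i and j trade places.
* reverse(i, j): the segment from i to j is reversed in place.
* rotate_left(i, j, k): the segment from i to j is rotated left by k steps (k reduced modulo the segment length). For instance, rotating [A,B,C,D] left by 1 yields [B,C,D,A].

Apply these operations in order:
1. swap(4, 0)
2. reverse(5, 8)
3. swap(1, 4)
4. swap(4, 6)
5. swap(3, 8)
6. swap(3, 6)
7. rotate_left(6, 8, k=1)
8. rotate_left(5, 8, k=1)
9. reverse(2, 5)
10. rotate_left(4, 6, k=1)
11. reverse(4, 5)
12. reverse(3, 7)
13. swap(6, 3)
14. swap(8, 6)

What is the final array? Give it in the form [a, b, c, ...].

After 1 (swap(4, 0)): [3, 2, 5, 7, 6, 0, 8, 1, 4]
After 2 (reverse(5, 8)): [3, 2, 5, 7, 6, 4, 1, 8, 0]
After 3 (swap(1, 4)): [3, 6, 5, 7, 2, 4, 1, 8, 0]
After 4 (swap(4, 6)): [3, 6, 5, 7, 1, 4, 2, 8, 0]
After 5 (swap(3, 8)): [3, 6, 5, 0, 1, 4, 2, 8, 7]
After 6 (swap(3, 6)): [3, 6, 5, 2, 1, 4, 0, 8, 7]
After 7 (rotate_left(6, 8, k=1)): [3, 6, 5, 2, 1, 4, 8, 7, 0]
After 8 (rotate_left(5, 8, k=1)): [3, 6, 5, 2, 1, 8, 7, 0, 4]
After 9 (reverse(2, 5)): [3, 6, 8, 1, 2, 5, 7, 0, 4]
After 10 (rotate_left(4, 6, k=1)): [3, 6, 8, 1, 5, 7, 2, 0, 4]
After 11 (reverse(4, 5)): [3, 6, 8, 1, 7, 5, 2, 0, 4]
After 12 (reverse(3, 7)): [3, 6, 8, 0, 2, 5, 7, 1, 4]
After 13 (swap(6, 3)): [3, 6, 8, 7, 2, 5, 0, 1, 4]
After 14 (swap(8, 6)): [3, 6, 8, 7, 2, 5, 4, 1, 0]

Answer: [3, 6, 8, 7, 2, 5, 4, 1, 0]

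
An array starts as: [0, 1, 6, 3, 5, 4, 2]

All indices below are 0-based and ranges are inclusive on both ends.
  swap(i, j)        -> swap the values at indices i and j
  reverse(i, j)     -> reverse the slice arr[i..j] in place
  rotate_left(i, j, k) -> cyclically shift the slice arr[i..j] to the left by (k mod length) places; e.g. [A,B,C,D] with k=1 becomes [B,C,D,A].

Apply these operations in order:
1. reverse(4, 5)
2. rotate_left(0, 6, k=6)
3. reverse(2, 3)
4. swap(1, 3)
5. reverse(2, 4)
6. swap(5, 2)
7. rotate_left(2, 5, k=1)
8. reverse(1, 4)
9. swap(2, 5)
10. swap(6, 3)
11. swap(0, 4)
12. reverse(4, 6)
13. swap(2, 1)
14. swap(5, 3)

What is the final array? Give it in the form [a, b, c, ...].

After 1 (reverse(4, 5)): [0, 1, 6, 3, 4, 5, 2]
After 2 (rotate_left(0, 6, k=6)): [2, 0, 1, 6, 3, 4, 5]
After 3 (reverse(2, 3)): [2, 0, 6, 1, 3, 4, 5]
After 4 (swap(1, 3)): [2, 1, 6, 0, 3, 4, 5]
After 5 (reverse(2, 4)): [2, 1, 3, 0, 6, 4, 5]
After 6 (swap(5, 2)): [2, 1, 4, 0, 6, 3, 5]
After 7 (rotate_left(2, 5, k=1)): [2, 1, 0, 6, 3, 4, 5]
After 8 (reverse(1, 4)): [2, 3, 6, 0, 1, 4, 5]
After 9 (swap(2, 5)): [2, 3, 4, 0, 1, 6, 5]
After 10 (swap(6, 3)): [2, 3, 4, 5, 1, 6, 0]
After 11 (swap(0, 4)): [1, 3, 4, 5, 2, 6, 0]
After 12 (reverse(4, 6)): [1, 3, 4, 5, 0, 6, 2]
After 13 (swap(2, 1)): [1, 4, 3, 5, 0, 6, 2]
After 14 (swap(5, 3)): [1, 4, 3, 6, 0, 5, 2]

Answer: [1, 4, 3, 6, 0, 5, 2]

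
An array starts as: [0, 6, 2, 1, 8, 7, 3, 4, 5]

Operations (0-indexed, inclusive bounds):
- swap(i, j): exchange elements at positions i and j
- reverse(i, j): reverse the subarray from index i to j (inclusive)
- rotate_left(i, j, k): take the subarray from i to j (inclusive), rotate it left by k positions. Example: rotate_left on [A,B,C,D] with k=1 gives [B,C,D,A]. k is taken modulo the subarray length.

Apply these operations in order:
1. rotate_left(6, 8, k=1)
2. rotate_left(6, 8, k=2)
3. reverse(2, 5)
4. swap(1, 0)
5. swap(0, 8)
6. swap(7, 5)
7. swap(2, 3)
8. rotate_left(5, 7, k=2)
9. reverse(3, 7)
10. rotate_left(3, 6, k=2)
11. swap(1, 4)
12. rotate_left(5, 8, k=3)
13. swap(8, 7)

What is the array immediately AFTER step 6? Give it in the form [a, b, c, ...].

Answer: [5, 0, 7, 8, 1, 4, 3, 2, 6]

Derivation:
After 1 (rotate_left(6, 8, k=1)): [0, 6, 2, 1, 8, 7, 4, 5, 3]
After 2 (rotate_left(6, 8, k=2)): [0, 6, 2, 1, 8, 7, 3, 4, 5]
After 3 (reverse(2, 5)): [0, 6, 7, 8, 1, 2, 3, 4, 5]
After 4 (swap(1, 0)): [6, 0, 7, 8, 1, 2, 3, 4, 5]
After 5 (swap(0, 8)): [5, 0, 7, 8, 1, 2, 3, 4, 6]
After 6 (swap(7, 5)): [5, 0, 7, 8, 1, 4, 3, 2, 6]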